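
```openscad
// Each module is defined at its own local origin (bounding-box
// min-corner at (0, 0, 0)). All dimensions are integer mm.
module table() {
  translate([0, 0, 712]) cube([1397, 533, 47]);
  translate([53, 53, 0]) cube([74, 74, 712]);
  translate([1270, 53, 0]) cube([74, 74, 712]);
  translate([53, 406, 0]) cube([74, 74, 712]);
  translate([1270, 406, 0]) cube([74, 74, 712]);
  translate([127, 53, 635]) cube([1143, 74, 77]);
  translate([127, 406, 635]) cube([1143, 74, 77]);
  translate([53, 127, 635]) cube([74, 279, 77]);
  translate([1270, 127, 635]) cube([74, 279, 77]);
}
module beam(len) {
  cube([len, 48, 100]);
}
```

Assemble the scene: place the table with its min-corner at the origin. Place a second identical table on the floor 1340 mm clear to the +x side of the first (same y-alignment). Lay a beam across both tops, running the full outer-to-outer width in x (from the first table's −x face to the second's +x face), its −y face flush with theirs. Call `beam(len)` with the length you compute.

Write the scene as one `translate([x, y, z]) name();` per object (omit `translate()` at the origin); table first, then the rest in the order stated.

table();
translate([2737, 0, 0]) table();
translate([0, 0, 759]) beam(4134);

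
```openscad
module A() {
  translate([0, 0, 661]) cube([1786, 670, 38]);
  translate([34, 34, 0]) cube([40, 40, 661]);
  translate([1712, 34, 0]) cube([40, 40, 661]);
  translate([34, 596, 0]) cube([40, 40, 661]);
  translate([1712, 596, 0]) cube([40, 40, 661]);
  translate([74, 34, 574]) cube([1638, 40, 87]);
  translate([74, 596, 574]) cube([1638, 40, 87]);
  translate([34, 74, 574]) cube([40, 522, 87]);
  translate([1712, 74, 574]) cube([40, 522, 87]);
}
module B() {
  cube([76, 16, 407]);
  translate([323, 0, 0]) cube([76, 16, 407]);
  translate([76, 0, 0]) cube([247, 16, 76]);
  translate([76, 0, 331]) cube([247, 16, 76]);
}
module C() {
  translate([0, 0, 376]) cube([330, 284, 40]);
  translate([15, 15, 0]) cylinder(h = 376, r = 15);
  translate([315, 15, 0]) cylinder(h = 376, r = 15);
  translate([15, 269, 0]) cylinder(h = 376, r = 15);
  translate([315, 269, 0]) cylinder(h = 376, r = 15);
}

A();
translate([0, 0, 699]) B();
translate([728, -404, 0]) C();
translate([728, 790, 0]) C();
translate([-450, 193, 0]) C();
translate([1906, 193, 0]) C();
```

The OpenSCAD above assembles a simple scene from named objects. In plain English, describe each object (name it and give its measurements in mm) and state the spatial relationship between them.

A is a table: top 1786 mm (x) × 670 mm (y), 38 mm thick, upper face at z = 699 mm, on four 40×40 mm square legs, each inset 34 mm from the nearest pair of top edges, running from z = 0 to the bottom of the top. Four apron rails, 40 mm thick and 87 mm tall, run between adjacent legs with their top edges flush with the underside of the top and their outer faces flush with the legs' outer faces.

B is a picture frame with a 247×255 mm rectangular opening (x by z) and a uniform 76 mm border on every side. Frame depth is 16 mm along y. It is built from two vertical stiles running the full outside height and two horizontal rails spanning the gap between the stiles.

C is a simple wooden stool: a rectangular seat 330 mm (x) by 284 mm (y), 40 mm thick, top face at z = 416 mm, on four round legs, each 30 mm in diameter. The legs rest on z = 0, each leg's axis is inset half a diameter from the nearest pair of seat edges (so the leg's bounding box is flush with the corner).

The picture frame is on top of the table. Four stools sit around the table at the −y, +y, −x, +x sides.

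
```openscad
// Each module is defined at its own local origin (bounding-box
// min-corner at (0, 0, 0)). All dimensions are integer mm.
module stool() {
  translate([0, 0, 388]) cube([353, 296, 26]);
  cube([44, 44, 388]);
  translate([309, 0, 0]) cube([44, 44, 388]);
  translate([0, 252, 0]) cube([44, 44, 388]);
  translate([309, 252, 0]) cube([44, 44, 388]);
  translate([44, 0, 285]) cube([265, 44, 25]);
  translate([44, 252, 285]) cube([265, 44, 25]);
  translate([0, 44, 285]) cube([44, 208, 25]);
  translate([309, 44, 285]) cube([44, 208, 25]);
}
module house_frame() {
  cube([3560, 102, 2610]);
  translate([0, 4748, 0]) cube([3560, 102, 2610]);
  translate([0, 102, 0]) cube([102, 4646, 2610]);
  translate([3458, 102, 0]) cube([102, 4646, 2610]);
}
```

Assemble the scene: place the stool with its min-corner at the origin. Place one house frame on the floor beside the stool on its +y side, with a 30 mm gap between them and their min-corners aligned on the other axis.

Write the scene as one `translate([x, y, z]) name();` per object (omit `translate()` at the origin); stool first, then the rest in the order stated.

stool();
translate([0, 326, 0]) house_frame();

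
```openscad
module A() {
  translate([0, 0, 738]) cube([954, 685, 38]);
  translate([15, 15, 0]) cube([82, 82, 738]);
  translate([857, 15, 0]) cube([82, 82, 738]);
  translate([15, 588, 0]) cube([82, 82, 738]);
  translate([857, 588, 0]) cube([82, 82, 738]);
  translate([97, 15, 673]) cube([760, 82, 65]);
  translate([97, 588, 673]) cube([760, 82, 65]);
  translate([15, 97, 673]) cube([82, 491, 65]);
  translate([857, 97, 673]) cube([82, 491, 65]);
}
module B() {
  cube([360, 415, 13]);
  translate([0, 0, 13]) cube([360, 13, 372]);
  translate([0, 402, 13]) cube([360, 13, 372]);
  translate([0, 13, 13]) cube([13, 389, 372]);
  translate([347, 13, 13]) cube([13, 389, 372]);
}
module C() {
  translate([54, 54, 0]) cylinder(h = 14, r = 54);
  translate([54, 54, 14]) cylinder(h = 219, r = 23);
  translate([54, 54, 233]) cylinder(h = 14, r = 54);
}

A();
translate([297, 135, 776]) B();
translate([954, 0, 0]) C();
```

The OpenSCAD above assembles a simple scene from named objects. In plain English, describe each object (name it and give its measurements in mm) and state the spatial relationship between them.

A is a table with a 954×685 mm rectangular top, 38 mm thick, top surface at z = 776 mm, supported by four 82×82 mm square legs, each inset 15 mm from the nearest pair of top edges, running from the floor. Four apron rails, 82 mm thick and 65 mm tall, run between adjacent legs with their top edges flush with the underside of the top and their outer faces flush with the legs' outer faces.

B is an open-topped rectangular box: outside dimensions 360×415×385 mm, with a uniform wall and base thickness of 13 mm. The base is a full 360×415 slab on the floor; four walls sit on top of the base. The front and back walls (the −y and +y sides) span the full width; the two side walls fit between them.

C is a spool: two coaxial disc flanges of radius 54 mm and thickness 14 mm, joined by a core cylinder of radius 23 mm and height 219 mm. The lower flange rests on z = 0 and the three cylinders share a vertical axis.

The open box is on top of the table, centred. The spool is against the table's +x side, with their −y faces flush.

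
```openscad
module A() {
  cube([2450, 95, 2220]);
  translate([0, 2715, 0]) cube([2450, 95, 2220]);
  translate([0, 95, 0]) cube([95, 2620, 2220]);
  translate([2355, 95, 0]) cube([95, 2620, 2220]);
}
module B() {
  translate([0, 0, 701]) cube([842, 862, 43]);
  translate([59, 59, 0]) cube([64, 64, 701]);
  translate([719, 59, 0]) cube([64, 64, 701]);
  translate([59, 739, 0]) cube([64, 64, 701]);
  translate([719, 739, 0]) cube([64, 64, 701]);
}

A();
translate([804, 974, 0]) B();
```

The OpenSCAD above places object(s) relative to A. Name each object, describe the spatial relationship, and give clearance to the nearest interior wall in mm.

A is a house frame. B is a table. The table sits inside the house frame, centred. The clearance to the nearest interior wall is 709 mm.

Clearances: x = 709, y = 879; minimum 709 mm.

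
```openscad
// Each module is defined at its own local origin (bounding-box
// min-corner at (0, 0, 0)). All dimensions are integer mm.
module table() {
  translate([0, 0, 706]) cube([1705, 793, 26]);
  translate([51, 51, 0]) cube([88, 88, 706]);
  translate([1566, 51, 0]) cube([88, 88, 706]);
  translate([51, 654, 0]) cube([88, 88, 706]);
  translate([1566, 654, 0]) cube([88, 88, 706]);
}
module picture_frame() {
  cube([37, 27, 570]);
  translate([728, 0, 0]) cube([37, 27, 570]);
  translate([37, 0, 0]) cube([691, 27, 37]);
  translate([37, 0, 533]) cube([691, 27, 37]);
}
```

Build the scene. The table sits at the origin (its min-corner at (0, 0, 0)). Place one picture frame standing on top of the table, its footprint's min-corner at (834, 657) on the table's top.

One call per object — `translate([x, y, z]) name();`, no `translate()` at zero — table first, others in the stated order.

table();
translate([834, 657, 732]) picture_frame();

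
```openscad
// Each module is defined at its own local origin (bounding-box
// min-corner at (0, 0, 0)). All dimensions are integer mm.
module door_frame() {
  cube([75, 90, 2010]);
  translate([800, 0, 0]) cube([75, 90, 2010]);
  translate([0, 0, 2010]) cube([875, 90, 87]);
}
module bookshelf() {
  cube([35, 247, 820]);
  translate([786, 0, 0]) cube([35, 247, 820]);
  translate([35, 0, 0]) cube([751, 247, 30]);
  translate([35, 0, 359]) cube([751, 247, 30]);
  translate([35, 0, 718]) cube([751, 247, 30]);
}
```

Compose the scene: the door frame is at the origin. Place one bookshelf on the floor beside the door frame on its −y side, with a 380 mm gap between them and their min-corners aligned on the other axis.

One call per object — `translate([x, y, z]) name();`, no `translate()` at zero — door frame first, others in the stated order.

door_frame();
translate([0, -627, 0]) bookshelf();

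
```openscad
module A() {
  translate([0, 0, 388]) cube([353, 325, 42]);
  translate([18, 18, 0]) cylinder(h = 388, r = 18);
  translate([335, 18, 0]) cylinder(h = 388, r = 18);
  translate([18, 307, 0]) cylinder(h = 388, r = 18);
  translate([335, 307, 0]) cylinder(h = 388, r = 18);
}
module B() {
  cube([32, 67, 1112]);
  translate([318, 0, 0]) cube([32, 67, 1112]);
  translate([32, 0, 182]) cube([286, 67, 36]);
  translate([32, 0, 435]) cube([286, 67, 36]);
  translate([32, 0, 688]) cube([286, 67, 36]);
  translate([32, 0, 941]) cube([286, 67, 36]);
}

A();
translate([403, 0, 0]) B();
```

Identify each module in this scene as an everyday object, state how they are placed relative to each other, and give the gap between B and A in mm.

The ladder's nearest face is 50 mm from the stool's +x face.

A is a stool. B is a ladder. The ladder is on the floor beside the stool on its +x side. The gap between the ladder and the stool is 50 mm.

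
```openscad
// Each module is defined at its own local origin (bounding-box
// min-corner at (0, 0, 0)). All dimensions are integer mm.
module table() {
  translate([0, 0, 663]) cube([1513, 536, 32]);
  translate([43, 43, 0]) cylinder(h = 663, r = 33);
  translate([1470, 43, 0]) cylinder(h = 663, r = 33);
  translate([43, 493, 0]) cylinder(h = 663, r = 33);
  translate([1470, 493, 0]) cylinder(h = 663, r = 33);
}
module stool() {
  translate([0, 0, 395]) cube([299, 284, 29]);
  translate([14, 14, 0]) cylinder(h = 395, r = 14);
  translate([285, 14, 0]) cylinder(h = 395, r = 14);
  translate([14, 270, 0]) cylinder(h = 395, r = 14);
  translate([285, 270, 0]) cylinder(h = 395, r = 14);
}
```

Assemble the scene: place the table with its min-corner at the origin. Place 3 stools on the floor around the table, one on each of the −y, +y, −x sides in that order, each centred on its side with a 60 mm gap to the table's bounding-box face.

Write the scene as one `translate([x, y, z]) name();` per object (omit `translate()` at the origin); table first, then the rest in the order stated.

table();
translate([607, -344, 0]) stool();
translate([607, 596, 0]) stool();
translate([-359, 126, 0]) stool();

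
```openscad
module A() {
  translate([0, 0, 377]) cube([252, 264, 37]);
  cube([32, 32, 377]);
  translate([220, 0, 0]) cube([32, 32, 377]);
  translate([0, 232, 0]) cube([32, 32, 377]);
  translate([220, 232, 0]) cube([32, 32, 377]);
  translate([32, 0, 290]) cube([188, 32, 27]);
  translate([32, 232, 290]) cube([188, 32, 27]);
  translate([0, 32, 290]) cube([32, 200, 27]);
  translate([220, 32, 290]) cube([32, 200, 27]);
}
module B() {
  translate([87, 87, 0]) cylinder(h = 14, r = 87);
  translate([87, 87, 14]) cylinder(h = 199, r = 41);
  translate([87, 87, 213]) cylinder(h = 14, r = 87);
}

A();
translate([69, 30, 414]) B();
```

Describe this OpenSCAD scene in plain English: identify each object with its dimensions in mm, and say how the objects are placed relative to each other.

A is a four-legged stool. The seat is a 252×264×37 mm slab whose top surface is at z = 414 mm; four square legs, each 32×32 mm in cross-section, run from the floor (z = 0) to the underside of the seat, each flush with a corner of the seat. Four stretchers, 32 mm wide and 27 mm tall, connect adjacent legs with their undersides at z = 290 mm, each running between the inner faces of the legs it joins and aligned with the legs' outer faces on the other axis.

B is a spool: two coaxial disc flanges of radius 87 mm and thickness 14 mm, joined by a core cylinder of radius 41 mm and height 199 mm. The lower flange rests on z = 0 and the three cylinders share a vertical axis.

The spool is on top of the stool.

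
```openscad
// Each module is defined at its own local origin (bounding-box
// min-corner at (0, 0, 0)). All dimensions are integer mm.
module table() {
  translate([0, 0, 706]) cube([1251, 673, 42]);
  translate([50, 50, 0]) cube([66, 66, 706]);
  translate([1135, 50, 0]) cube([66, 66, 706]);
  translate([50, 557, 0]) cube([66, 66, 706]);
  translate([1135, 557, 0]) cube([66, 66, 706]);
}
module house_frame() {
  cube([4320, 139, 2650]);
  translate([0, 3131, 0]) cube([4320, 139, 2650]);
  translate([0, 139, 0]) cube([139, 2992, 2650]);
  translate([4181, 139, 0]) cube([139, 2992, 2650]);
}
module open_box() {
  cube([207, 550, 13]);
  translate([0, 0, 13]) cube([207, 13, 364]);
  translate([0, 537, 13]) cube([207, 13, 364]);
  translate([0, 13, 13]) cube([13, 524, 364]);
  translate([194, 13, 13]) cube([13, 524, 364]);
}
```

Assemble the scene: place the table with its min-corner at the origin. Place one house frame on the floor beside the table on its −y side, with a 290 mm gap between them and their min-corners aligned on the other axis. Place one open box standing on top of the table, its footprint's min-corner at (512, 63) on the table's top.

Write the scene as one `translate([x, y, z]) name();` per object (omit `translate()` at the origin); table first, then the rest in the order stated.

table();
translate([0, -3560, 0]) house_frame();
translate([512, 63, 748]) open_box();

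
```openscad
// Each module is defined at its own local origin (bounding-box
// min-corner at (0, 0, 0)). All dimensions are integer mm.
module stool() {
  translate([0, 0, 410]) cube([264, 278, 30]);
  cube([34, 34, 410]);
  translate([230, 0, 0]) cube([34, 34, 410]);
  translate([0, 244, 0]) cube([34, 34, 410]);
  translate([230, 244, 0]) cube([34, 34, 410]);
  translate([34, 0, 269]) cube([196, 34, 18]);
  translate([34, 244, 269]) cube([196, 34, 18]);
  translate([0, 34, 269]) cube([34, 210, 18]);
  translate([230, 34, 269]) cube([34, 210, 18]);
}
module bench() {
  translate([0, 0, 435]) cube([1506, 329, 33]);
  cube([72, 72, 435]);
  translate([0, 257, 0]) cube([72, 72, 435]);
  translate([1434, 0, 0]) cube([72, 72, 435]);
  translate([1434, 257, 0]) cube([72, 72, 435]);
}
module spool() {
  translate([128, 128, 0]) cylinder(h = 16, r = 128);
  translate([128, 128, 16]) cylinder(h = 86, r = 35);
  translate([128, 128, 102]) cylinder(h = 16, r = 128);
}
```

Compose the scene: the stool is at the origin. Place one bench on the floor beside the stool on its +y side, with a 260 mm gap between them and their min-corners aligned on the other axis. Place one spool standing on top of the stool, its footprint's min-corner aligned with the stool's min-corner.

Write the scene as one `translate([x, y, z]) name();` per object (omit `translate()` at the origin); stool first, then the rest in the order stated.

stool();
translate([0, 538, 0]) bench();
translate([0, 0, 440]) spool();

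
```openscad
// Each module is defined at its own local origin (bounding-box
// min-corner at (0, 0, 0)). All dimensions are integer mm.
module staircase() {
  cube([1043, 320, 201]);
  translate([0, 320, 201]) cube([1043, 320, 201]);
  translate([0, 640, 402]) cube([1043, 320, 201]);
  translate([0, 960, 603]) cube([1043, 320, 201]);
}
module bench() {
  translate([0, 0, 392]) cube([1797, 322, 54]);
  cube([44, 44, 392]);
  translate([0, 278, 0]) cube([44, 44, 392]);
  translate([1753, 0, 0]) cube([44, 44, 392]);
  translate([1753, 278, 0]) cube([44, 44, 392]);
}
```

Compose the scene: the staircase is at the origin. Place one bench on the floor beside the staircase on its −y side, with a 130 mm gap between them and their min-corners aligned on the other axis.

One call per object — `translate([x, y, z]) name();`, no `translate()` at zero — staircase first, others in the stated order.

staircase();
translate([0, -452, 0]) bench();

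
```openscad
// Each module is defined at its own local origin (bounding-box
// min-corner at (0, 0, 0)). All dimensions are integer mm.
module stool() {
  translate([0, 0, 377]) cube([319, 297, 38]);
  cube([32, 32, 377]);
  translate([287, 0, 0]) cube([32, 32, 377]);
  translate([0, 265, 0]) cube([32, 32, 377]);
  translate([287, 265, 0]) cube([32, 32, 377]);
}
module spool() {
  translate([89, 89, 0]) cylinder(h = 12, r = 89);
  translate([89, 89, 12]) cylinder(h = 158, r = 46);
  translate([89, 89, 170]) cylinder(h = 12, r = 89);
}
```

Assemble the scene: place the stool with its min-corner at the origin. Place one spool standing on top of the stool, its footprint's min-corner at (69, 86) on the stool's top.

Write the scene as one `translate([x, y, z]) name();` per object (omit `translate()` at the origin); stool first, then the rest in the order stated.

stool();
translate([69, 86, 415]) spool();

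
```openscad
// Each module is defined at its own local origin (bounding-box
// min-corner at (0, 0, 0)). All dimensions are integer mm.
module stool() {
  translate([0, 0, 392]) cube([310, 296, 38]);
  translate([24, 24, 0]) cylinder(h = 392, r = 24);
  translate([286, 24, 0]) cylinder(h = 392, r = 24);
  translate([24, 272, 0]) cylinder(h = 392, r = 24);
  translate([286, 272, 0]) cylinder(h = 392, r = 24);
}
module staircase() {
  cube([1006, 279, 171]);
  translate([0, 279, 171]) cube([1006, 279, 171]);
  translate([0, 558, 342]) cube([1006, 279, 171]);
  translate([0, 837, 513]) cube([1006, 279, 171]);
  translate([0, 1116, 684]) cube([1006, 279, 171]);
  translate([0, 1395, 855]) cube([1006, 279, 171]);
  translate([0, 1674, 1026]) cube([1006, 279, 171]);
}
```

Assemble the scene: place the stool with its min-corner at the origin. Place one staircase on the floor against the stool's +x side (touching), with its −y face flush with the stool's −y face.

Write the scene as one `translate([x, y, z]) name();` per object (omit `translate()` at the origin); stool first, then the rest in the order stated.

stool();
translate([310, 0, 0]) staircase();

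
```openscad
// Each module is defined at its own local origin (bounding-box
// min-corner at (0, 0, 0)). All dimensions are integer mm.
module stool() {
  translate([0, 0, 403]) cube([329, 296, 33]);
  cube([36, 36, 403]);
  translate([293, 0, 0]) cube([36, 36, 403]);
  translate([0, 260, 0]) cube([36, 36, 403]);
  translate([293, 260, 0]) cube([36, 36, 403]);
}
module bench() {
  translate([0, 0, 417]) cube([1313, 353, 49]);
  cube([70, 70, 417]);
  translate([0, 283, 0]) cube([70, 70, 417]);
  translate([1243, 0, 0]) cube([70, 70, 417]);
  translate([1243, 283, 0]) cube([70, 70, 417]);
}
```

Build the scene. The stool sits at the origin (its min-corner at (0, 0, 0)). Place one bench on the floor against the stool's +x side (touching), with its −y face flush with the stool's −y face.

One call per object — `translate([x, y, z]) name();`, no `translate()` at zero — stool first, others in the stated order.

stool();
translate([329, 0, 0]) bench();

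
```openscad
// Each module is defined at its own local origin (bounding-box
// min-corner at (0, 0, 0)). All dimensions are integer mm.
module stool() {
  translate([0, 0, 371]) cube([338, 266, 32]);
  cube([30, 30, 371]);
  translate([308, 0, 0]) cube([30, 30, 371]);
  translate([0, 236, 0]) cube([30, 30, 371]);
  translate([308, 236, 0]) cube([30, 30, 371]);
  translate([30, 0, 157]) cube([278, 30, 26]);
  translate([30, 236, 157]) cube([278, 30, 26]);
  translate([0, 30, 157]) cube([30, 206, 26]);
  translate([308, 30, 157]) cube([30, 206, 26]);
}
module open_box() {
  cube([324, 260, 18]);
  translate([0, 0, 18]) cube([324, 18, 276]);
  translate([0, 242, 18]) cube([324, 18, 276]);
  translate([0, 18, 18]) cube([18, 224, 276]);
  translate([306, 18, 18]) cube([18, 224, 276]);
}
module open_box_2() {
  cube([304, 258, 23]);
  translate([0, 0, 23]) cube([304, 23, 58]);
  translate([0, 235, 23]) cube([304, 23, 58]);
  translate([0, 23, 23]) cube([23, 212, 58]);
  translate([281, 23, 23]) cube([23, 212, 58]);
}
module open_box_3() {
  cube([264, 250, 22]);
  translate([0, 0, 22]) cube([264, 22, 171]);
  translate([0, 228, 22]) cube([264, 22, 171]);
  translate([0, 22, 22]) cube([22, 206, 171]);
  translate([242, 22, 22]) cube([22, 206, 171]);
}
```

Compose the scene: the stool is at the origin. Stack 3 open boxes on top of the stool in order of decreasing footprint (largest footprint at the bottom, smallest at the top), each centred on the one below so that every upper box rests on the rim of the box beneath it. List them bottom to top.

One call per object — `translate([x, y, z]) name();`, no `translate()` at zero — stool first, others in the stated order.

stool();
translate([7, 3, 403]) open_box();
translate([17, 4, 697]) open_box_2();
translate([37, 8, 778]) open_box_3();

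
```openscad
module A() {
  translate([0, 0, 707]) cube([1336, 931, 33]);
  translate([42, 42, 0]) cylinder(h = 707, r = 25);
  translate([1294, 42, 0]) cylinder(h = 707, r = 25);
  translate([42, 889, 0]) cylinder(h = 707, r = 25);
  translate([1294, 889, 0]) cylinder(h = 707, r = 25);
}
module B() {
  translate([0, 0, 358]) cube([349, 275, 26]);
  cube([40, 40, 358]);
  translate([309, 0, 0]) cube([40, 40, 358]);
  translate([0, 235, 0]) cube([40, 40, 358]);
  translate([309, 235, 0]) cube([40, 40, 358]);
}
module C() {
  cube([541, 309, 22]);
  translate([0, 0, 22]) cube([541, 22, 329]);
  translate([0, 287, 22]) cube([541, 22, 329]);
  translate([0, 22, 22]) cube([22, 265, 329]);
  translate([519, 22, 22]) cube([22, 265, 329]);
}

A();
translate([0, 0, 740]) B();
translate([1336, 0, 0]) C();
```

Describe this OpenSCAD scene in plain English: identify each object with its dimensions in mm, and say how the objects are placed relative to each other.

A is a table with a 1336×931 mm rectangular top, 33 mm thick, top surface at z = 740 mm, supported by four round legs of 50 mm diameter, each leg's bounding box inset 17 mm from the nearest pair of top edges, running from the floor.

B is a four-legged stool. The seat is 349×275 mm, 26 mm thick, top at z = 384 mm. It stands on four square legs, each 40×40 mm in cross-section, from z = 0 to the seat underside, each flush with a corner of the seat.

C is an open-topped rectangular box: outside dimensions 541×309×351 mm, with a uniform wall and base thickness of 22 mm. The base is a full 541×309 slab on the floor; four walls sit on top of the base. The front and back walls (the −y and +y sides) span the full width; the two side walls fit between them.

The stool is on top of the table. The open box is against the table's +x side, with their −y faces flush.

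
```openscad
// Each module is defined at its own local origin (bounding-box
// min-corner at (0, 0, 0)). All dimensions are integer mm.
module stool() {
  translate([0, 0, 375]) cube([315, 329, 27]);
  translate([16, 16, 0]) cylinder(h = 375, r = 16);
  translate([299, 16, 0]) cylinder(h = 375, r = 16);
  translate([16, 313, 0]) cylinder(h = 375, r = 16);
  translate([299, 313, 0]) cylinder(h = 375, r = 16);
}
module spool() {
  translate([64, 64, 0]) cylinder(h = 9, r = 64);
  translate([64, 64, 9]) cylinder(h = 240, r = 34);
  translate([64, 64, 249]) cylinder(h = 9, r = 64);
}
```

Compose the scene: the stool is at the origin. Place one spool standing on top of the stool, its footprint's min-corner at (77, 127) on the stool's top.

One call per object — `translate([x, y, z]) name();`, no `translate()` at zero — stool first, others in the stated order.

stool();
translate([77, 127, 402]) spool();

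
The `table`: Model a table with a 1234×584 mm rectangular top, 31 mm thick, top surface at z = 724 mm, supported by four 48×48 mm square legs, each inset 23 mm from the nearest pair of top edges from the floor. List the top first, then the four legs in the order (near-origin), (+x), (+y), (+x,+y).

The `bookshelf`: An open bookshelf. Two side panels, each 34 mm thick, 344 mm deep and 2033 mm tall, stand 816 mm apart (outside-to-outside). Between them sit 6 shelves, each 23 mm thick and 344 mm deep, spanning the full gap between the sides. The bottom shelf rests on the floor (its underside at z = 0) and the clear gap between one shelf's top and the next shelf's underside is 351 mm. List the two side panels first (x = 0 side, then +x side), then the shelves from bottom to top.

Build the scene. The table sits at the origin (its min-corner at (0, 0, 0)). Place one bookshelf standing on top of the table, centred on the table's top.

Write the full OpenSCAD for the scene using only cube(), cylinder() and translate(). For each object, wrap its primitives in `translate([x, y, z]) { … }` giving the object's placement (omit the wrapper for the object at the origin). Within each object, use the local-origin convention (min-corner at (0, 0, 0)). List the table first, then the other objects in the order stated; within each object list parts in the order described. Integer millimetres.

translate([0, 0, 693]) cube([1234, 584, 31]);
translate([23, 23, 0]) cube([48, 48, 693]);
translate([1163, 23, 0]) cube([48, 48, 693]);
translate([23, 513, 0]) cube([48, 48, 693]);
translate([1163, 513, 0]) cube([48, 48, 693]);
translate([209, 120, 724]) {
  cube([34, 344, 2033]);
  translate([782, 0, 0]) cube([34, 344, 2033]);
  translate([34, 0, 0]) cube([748, 344, 23]);
  translate([34, 0, 374]) cube([748, 344, 23]);
  translate([34, 0, 748]) cube([748, 344, 23]);
  translate([34, 0, 1122]) cube([748, 344, 23]);
  translate([34, 0, 1496]) cube([748, 344, 23]);
  translate([34, 0, 1870]) cube([748, 344, 23]);
}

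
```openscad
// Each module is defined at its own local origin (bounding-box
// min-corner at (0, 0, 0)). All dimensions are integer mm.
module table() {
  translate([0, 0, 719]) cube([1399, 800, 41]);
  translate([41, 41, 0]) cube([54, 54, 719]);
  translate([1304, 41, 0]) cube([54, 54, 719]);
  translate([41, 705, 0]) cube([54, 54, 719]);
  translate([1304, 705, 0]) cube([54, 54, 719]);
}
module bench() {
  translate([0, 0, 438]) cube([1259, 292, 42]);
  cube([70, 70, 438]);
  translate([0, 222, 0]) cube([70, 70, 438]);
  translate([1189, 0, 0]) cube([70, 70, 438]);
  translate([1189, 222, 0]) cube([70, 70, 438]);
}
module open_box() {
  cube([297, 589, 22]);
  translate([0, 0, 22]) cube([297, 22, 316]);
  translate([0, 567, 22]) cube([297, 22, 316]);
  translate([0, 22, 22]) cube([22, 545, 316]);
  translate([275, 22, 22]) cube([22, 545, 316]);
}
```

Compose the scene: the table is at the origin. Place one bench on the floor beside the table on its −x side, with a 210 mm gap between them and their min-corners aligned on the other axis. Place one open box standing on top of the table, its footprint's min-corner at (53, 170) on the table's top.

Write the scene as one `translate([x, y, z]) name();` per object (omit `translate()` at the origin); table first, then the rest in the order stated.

table();
translate([-1469, 0, 0]) bench();
translate([53, 170, 760]) open_box();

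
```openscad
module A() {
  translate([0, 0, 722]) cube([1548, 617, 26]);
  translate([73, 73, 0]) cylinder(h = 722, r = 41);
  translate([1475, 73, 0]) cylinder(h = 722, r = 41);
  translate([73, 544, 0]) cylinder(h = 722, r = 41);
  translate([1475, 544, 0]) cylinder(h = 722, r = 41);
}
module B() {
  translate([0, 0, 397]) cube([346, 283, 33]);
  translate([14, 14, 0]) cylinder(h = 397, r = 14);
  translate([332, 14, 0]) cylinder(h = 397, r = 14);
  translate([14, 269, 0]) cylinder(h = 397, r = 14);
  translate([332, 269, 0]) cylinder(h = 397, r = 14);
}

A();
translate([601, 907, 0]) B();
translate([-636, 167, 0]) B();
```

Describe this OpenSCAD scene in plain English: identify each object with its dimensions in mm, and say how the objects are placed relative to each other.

A is a rectangular dining table. The top is 1548×617×26 mm with its upper surface at z = 748 mm. It stands on four round legs of 82 mm diameter, each leg's bounding box inset 32 mm from the nearest pair of top edges, running from the floor to the underside of the top.

B is a simple wooden stool: a rectangular seat 346 mm (x) by 283 mm (y), 33 mm thick, top face at z = 430 mm, on four round legs, each 28 mm in diameter. The legs rest on z = 0, each leg's axis is inset half a diameter from the nearest pair of seat edges (so the leg's bounding box is flush with the corner).

Two stools sit around the table at the +y, −x sides.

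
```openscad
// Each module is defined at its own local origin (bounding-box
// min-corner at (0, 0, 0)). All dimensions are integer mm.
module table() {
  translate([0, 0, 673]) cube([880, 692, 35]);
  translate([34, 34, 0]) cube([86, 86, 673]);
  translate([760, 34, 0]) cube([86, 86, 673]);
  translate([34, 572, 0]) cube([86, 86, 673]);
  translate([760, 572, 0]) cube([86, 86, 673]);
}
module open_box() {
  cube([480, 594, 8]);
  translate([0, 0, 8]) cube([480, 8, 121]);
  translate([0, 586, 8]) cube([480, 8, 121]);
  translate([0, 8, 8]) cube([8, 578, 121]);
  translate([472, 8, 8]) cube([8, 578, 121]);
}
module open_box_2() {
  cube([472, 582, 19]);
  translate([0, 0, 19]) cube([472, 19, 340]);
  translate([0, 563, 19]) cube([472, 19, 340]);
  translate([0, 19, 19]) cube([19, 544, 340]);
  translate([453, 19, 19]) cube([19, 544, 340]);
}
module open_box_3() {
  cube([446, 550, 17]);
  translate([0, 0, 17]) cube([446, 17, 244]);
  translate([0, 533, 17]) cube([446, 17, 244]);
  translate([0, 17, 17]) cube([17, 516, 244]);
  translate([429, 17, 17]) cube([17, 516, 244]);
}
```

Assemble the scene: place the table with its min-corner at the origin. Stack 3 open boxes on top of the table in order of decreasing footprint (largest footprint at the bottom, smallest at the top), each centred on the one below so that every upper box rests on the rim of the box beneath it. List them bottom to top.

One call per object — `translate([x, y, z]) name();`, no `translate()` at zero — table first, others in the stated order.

table();
translate([200, 49, 708]) open_box();
translate([204, 55, 837]) open_box_2();
translate([217, 71, 1196]) open_box_3();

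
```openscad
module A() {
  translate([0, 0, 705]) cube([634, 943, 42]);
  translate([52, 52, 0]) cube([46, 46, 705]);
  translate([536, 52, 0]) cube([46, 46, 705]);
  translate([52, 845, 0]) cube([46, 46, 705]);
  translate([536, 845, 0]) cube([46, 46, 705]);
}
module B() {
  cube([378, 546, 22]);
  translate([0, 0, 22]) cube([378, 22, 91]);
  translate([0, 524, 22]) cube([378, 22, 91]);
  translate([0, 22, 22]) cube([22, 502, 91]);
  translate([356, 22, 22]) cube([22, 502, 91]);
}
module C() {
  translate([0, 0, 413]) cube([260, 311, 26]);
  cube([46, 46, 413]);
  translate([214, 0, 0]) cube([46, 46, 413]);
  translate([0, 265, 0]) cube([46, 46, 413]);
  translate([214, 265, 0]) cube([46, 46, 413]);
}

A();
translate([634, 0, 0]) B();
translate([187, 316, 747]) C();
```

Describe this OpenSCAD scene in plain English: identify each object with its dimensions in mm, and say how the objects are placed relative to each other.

A is a rectangular dining table. The top is 634×943×42 mm with its upper surface at z = 747 mm. It stands on four 46×46 mm square legs, each inset 52 mm from the nearest pair of top edges, running from the floor to the underside of the top.

B is an open-topped rectangular box: outside dimensions 378×546×113 mm, with a uniform wall and base thickness of 22 mm. The base is a full 378×546 slab on the floor; four walls sit on top of the base. The front and back walls (the −y and +y sides) span the full width; the two side walls fit between them.

C is a four-legged stool. The seat is 260×311 mm, 26 mm thick, top at z = 439 mm. It stands on four square legs, each 46×46 mm in cross-section, from z = 0 to the seat underside, each flush with a corner of the seat.

The open box is against the table's +x side, with their −y faces flush. The stool is on top of the table, centred.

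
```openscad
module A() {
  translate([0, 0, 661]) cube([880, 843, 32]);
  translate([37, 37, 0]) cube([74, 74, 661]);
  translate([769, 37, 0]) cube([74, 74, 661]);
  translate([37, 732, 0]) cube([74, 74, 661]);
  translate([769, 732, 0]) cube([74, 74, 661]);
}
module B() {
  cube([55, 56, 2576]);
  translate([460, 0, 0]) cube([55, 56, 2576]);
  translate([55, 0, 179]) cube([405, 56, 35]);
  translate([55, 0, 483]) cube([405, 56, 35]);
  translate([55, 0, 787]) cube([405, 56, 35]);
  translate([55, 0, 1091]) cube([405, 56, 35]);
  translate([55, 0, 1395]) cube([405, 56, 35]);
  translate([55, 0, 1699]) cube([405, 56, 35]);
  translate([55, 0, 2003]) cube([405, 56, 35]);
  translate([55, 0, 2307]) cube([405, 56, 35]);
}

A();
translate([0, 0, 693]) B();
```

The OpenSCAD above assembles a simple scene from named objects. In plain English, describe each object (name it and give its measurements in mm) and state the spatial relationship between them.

A is a table with a 880×843 mm rectangular top, 32 mm thick, top surface at z = 693 mm, supported by four 74×74 mm square legs, each inset 37 mm from the nearest pair of top edges, running from the floor.

B is a straight ladder. Two 55×56 mm vertical rails, 2576 mm tall, stand 515 mm apart (outside-to-outside) with their front faces coplanar on the −y side. 8 rungs, each 56 mm deep and 35 mm tall, span between the inner faces of the rails, front faces flush with the rails. The lowest rung's underside is at z = 179 mm and rungs are spaced 304 mm apart (underside to underside).

The ladder is on top of the table.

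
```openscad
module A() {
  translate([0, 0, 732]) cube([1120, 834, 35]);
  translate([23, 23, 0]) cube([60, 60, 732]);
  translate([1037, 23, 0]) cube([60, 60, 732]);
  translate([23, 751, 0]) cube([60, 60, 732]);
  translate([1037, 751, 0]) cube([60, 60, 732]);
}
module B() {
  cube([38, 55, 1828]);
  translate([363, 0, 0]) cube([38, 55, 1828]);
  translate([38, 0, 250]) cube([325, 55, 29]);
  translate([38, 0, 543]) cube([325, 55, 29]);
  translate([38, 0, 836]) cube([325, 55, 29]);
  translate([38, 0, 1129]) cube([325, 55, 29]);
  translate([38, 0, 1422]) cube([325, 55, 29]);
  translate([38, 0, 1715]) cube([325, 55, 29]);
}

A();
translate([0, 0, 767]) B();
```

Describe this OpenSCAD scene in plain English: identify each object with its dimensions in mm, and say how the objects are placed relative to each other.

A is a rectangular dining table. The top is 1120×834×35 mm with its upper surface at z = 767 mm. It stands on four 60×60 mm square legs, each inset 23 mm from the nearest pair of top edges, running from the floor to the underside of the top.

B is a wooden ladder with two side rails of 38×55 mm section and 1828 mm height, set 401 mm apart overall. Between them run 6 rectangular rungs (55 mm deep, 29 mm thick), front faces flush with the rails' −y face. The bottom of the first rung is 250 mm above the floor and each subsequent rung is 293 mm higher than the one below.

The ladder is on top of the table.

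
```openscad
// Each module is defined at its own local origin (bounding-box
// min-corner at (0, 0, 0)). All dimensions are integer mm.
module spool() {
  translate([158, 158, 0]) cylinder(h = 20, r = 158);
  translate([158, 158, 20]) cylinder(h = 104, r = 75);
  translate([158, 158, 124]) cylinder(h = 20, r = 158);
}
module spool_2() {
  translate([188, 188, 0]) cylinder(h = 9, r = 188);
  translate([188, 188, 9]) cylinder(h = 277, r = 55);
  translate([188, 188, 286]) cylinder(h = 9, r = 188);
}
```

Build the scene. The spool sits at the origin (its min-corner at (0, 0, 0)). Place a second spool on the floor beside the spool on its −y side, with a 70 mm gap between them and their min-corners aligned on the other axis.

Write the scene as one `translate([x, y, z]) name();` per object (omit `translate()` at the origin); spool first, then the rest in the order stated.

spool();
translate([0, -446, 0]) spool_2();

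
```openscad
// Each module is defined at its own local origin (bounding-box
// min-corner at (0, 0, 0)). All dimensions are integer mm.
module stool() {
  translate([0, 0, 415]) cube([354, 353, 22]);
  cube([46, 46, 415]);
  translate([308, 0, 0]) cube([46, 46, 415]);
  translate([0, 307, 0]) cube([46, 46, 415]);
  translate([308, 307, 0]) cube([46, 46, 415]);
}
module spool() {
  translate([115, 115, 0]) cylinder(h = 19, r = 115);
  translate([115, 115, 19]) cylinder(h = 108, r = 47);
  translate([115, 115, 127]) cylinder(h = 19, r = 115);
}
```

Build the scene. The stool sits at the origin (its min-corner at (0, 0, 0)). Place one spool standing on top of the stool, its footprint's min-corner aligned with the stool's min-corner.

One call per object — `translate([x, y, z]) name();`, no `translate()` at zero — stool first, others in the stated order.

stool();
translate([0, 0, 437]) spool();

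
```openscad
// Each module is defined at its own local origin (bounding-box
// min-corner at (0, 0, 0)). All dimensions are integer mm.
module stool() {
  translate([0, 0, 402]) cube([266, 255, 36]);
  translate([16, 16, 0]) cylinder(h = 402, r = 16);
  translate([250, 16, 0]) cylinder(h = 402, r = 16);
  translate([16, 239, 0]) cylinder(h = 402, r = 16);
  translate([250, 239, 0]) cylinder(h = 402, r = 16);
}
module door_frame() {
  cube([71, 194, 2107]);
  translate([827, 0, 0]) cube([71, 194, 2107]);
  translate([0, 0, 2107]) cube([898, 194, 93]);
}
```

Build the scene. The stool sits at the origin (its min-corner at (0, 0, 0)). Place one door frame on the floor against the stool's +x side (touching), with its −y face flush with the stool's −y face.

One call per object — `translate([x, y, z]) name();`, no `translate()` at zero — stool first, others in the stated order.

stool();
translate([266, 0, 0]) door_frame();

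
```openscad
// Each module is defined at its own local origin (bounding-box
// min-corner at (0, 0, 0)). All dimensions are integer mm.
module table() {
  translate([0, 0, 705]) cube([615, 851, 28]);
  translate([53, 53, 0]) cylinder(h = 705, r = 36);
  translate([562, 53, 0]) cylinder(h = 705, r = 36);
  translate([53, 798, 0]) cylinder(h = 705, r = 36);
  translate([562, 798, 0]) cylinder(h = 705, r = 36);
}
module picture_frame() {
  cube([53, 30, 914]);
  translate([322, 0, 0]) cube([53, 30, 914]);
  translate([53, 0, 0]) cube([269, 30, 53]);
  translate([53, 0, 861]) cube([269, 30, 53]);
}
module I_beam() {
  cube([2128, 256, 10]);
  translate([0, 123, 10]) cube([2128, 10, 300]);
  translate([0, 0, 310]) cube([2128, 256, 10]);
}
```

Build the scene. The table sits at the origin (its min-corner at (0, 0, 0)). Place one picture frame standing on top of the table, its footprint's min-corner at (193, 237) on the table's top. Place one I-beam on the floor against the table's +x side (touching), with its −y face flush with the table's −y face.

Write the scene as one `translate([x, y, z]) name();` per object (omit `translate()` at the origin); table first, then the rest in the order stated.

table();
translate([193, 237, 733]) picture_frame();
translate([615, 0, 0]) I_beam();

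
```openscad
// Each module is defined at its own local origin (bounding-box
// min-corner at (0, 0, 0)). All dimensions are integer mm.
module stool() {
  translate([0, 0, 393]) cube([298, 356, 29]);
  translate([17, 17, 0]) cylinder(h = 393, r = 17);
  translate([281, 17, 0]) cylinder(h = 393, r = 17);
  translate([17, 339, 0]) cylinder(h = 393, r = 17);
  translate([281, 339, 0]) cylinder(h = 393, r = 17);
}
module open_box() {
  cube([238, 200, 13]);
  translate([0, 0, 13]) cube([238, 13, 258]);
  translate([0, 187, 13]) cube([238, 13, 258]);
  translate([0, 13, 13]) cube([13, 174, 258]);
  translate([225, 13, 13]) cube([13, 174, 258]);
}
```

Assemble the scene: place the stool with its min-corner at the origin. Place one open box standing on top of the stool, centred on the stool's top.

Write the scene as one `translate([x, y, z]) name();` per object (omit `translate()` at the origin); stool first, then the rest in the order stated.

stool();
translate([30, 78, 422]) open_box();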